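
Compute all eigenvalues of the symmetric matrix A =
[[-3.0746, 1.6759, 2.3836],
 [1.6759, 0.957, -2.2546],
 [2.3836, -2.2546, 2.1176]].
sigma(A) ≈ {-5, 1, 4}

A is real symmetric, so its spectrum consists of real eigenvalues. Expanding the characteristic polynomial of the displayed matrix gives
  det(λ I - A) = p(λ) = λ^3 + (0)λ^2 + (-21)λ + (20).
Solving p(λ) = 0 yields eigenvalues ≈ -5, 1, 4. (A is shown rounded to 4 decimals, so these recover the underlying integer eigenvalues to within that precision.)
Verification: the trace of A = 0 equals the sum of eigenvalues 0, and det(A) ≈ -19.9995 matches the eigenvalue product -20.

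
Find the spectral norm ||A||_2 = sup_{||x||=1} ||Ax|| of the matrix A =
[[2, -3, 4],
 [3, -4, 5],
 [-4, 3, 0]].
||A||_2 ≈ 9.5839 (= sqrt(largest eigenvalue of A^T A))

||A||_2 = sigma_max(A) = sqrt(lambda_max(A^T A)). Form the symmetric matrix M = A^T A =
[[29, -30, 23],
 [-30, 34, -32],
 [23, -32, 41]].
Its characteristic polynomial (trace, sum of principal 2x2 minors, determinant of M give the coefficients) is
  p(λ) = det(λ I - M) = λ^3 - 104λ^2 + 1116λ - 4.
No integer candidate from the rational root theorem (±divisors of 4) is a root, so the roots are irrational. The cubic discriminant is Δ = 7901494864 > 0, so there are three distinct real roots. p(0) = -4 and p(1) = 1009 have opposite signs, so a root lies in (0, 1); Newton's method refines it to λ ≈ 0.0036. p(12) = 140 and p(13) = -875 have opposite signs, so a root lies in (12, 13); Newton's method refines it to λ ≈ 12.1462. p(91) = -6101 and p(92) = 1100 have opposite signs, so a root lies in (91, 92); Newton's method refines it to λ ≈ 91.8503. Check (Vieta): the three roots sum to 104, matching tr M = 104.
So the eigenvalues of A^T A are ≈ 0.0036, 12.1462, 91.8503 (all ≥ 0, as they must be for A^T A). The largest is λ_max ≈ 91.8503, hence ||A||_2 = sqrt(λ_max) ≈ 9.5839.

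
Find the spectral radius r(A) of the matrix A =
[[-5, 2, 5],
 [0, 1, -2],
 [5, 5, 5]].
r(A) ≈ 7.0653

The eigenvalues of A are the roots of its characteristic polynomial. With M = A (coefficients from the trace, the sum of principal 2x2 minors, and det A):
  p(λ) = det(λ I - M) = λ^3 - λ^2 - 40λ + 120.
No integer candidate from the rational root theorem (±divisors of 120) is a root, so the roots are irrational. The cubic discriminant is Δ = -44320 < 0, so there is one real root and a complex-conjugate pair. p(-8) = -136 and p(-7) = 8 have opposite signs, so a root lies in (-8, -7); Newton's method refines it to λ ≈ -7.0653. Dividing out (λ - (-7.0653)) leaves approximately λ^2 - 8.0653λ + 16.9843. For λ^2 - 8.0653λ + 16.9843 the discriminant is -2.8876. It is negative, so the remaining roots are the complex-conjugate pair λ ≈ 4.0327 ± 0.8497i. Their product equals the constant term, so |λ|^2 ≈ 16.9843 and |λ| ≈ 4.1212.
Thus the eigenvalues (to 4 decimals) are -7.0653 (modulus 7.0653); 4.0327 ± 0.8497i (modulus 4.1212). The spectral radius is the largest modulus: r(A) ≈ 7.0653. (Cross-check: r(A) ≤ ||A||_2 ≈ 8.9323; equality holds whenever A is normal, though it can also hold for some non-normal A.)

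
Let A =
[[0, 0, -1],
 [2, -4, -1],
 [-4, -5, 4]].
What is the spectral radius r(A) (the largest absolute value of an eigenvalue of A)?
r(A) ≈ 5.4558

The eigenvalues of A are the roots of its characteristic polynomial. With M = A (coefficients from the trace, the sum of principal 2x2 minors, and det A):
  p(λ) = det(λ I - M) = λ^3 - 25λ - 26.
No integer candidate from the rational root theorem (±divisors of 26) is a root, so the roots are irrational. The cubic discriminant is Δ = 44248 > 0, so there are three distinct real roots. p(-5) = -26 and p(-4) = 10 have opposite signs, so a root lies in (-5, -4); Newton's method refines it to λ ≈ -4.3637. p(-2) = 16 and p(-1) = -2 have opposite signs, so a root lies in (-2, -1); Newton's method refines it to λ ≈ -1.0921. p(5) = -26 and p(6) = 40 have opposite signs, so a root lies in (5, 6); Newton's method refines it to λ ≈ 5.4558. Check (Vieta): the three roots sum to 0, matching tr M = 0.
Thus the eigenvalues (to 4 decimals) are -4.3637 (modulus 4.3637); -1.0921 (modulus 1.0921); 5.4558 (modulus 5.4558). The spectral radius is the largest modulus: r(A) ≈ 5.4558. (Cross-check: r(A) ≤ ||A||_2 ≈ 7.6769; equality holds whenever A is normal, though it can also hold for some non-normal A.)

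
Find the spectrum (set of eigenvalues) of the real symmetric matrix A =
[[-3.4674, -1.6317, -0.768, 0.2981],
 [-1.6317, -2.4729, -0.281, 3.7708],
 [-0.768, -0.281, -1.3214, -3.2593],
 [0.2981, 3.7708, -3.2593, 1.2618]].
sigma(A) ≈ {-6, -4, -1, 5}

A is real symmetric, so its spectrum consists of real eigenvalues. Expanding the characteristic polynomial of the displayed matrix gives
  det(λ I - A) = p(λ) = λ^4 + (6)λ^3 + (-21)λ^2 + (-146)λ + (-119.9941).
Solving p(λ) = 0 yields eigenvalues ≈ -6, -4, -1, 5. (A is shown rounded to 4 decimals, so these recover the underlying integer eigenvalues to within that precision.)
Verification: the trace of A = -6 equals the sum of eigenvalues -6, and det(A) ≈ -119.9941 matches the eigenvalue product -120.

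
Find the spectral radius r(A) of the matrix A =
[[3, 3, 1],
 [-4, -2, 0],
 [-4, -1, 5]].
r(A) ≈ 3.8589

The eigenvalues of A are the roots of its characteristic polynomial. With M = A (coefficients from the trace, the sum of principal 2x2 minors, and det A):
  p(λ) = det(λ I - M) = λ^3 - 6λ^2 + 15λ - 26.
No integer candidate from the rational root theorem (±divisors of 26) is a root, so the roots are irrational. The cubic discriminant is Δ = -3996 < 0, so there is one real root and a complex-conjugate pair. p(3) = -8 and p(4) = 2 have opposite signs, so a root lies in (3, 4); Newton's method refines it to λ ≈ 3.8589. Dividing out (λ - (3.8589)) leaves approximately λ^2 - 2.1411λ + 6.7377. For λ^2 - 2.1411λ + 6.7377 the discriminant is -22.3664. It is negative, so the remaining roots are the complex-conjugate pair λ ≈ 1.0706 ± 2.3647i. Their product equals the constant term, so |λ|^2 ≈ 6.7377 and |λ| ≈ 2.5957.
Thus the eigenvalues (to 4 decimals) are 3.8589 (modulus 3.8589); 1.0706 ± 2.3647i (modulus 2.5957). The spectral radius is the largest modulus: r(A) ≈ 3.8589. (Cross-check: r(A) ≤ ||A||_2 ≈ 7.7481; equality holds whenever A is normal, though it can also hold for some non-normal A.)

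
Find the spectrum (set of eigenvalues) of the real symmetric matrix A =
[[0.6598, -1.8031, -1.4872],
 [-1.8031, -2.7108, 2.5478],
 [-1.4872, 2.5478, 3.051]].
sigma(A) ≈ {-4, 0, 5}

A is real symmetric, so its spectrum consists of real eigenvalues. Expanding the characteristic polynomial of the displayed matrix gives
  det(λ I - A) = p(λ) = λ^3 + (-1)λ^2 + (-20)λ + (0).
Solving p(λ) = 0 yields eigenvalues ≈ -4, 0, 5. (A is shown rounded to 4 decimals, so these recover the underlying integer eigenvalues to within that precision.)
Verification: the trace of A = 1 equals the sum of eigenvalues 1, and det(A) ≈ 0.0006 matches the eigenvalue product 0.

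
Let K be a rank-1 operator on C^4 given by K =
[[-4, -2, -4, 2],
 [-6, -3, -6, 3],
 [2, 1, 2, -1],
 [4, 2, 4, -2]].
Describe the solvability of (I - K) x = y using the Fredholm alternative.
(I - K) is invertible (det(I - K) = 8 ≠ 0), so for every y in C^4 the equation (I - K) x = y has a unique solution.

K has rank 1, so it is an outer product K = u v^T: every row of K is a multiple of one row vector. Reading off the entries, u = (2, 3, -1, -2) and v = (-2, -1, -2, 1) (row i of K equals u_i·v^T). A rank-one matrix u v^T satisfies K u = u (v·u) and kills the (3)-dimensional subspace v^⊥, so its characteristic polynomial is lambda^3 (lambda - v·u) with v·u = tr K = -7. Hence the eigenvalues of I - K are 1 (multiplicity 3) and 1 - (-7) = 8, so det(I - K) = 8. (Direct check: I - K =
[[5, 2, 4, -2],
 [6, 4, 6, -3],
 [-2, -1, -1, 1],
 [-4, -2, -4, 3]]
has determinant 8.) The finite-dimensional Fredholm alternative says: either (I - K) is invertible, or ker(I - K) ≠ {0} and then range(I - K) = ker((I - K)^*)^⊥, with dim ker(I - K) = dim ker((I - K)^*). Since det(I - K) ≠ 0, 1 is not an eigenvalue of K and ker(I - K) = {0}, so we are in the first case: for every y there is a unique x = (I - K)^(-1) y. Explicitly, by the Sherman–Morrison formula, (I - u v^T)^(-1) = I + u v^T/(1 - v·u), i.e. (I - K)^(-1) = I + K/(8).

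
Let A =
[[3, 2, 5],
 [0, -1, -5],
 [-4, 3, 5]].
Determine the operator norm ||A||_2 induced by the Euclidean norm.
||A||_2 ≈ 9.3829 (= sqrt(largest eigenvalue of A^T A))

||A||_2 = sigma_max(A) = sqrt(lambda_max(A^T A)). Form the symmetric matrix M = A^T A =
[[25, -6, -5],
 [-6, 14, 30],
 [-5, 30, 75]].
Its characteristic polynomial (trace, sum of principal 2x2 minors, determinant of M give the coefficients) is
  p(λ) = det(λ I - M) = λ^3 - 114λ^2 + 2314λ - 2500.
No integer candidate from the rational root theorem (±divisors of 2500) is a root, so the roots are irrational. The cubic discriminant is Δ = 16912819040 > 0, so there are three distinct real roots. p(1) = -299 and p(2) = 1680 have opposite signs, so a root lies in (1, 2); Newton's method refines it to λ ≈ 1.1442. p(24) = 1196 and p(25) = -275 have opposite signs, so a root lies in (24, 25); Newton's method refines it to λ ≈ 24.8171. p(88) = -212 and p(89) = 5421 have opposite signs, so a root lies in (88, 89); Newton's method refines it to λ ≈ 88.0386. Check (Vieta): the three roots sum to 114, matching tr M = 114.
So the eigenvalues of A^T A are ≈ 1.1442, 24.8171, 88.0386 (all ≥ 0, as they must be for A^T A). The largest is λ_max ≈ 88.0386, hence ||A||_2 = sqrt(λ_max) ≈ 9.3829.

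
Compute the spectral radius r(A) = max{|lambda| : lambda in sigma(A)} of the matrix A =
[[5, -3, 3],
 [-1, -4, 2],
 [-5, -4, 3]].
r(A) ≈ 4.3596

The eigenvalues of A are the roots of its characteristic polynomial. With M = A (coefficients from the trace, the sum of principal 2x2 minors, and det A):
  p(λ) = det(λ I - M) = λ^3 - 4λ^2 + 3λ + 47.
No integer candidate from the rational root theorem (±divisors of 47) is a root, so the roots are irrational. The cubic discriminant is Δ = -57727 < 0, so there is one real root and a complex-conjugate pair. p(-3) = -25 and p(-2) = 17 have opposite signs, so a root lies in (-3, -2); Newton's method refines it to λ ≈ -2.4729. Dividing out (λ - (-2.4729)) leaves approximately λ^2 - 6.4729λ + 19.0064. For λ^2 - 6.4729λ + 19.0064 the discriminant is -34.1278. It is negative, so the remaining roots are the complex-conjugate pair λ ≈ 3.2364 ± 2.9209i. Their product equals the constant term, so |λ|^2 ≈ 19.0064 and |λ| ≈ 4.3596.
Thus the eigenvalues (to 4 decimals) are -2.4729 (modulus 2.4729); 3.2364 ± 2.9209i (modulus 4.3596). The spectral radius is the largest modulus: r(A) ≈ 4.3596. (Cross-check: r(A) ≤ ||A||_2 ≈ 8.164; equality holds whenever A is normal, though it can also hold for some non-normal A.)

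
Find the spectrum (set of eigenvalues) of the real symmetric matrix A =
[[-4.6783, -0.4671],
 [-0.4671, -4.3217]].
sigma(A) ≈ {-5, -4}

A is real symmetric, so its spectrum consists of real eigenvalues. Expanding the characteristic polynomial of the displayed matrix gives
  det(λ I - A) = p(λ) = λ^2 + (9)λ + (20).
Solving p(λ) = 0 yields eigenvalues ≈ -5, -4. (A is shown rounded to 4 decimals, so these recover the underlying integer eigenvalues to within that precision.)
Verification: the trace of A = -9 equals the sum of eigenvalues -9, and det(A) ≈ 20.0000 matches the eigenvalue product 20.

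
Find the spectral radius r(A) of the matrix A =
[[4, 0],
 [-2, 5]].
r(A) = 5

The eigenvalues of A are the roots of its characteristic polynomial. With M = A (coefficients from the trace and determinant):
  p(λ) = det(λ I - M) = λ^2 - 9λ + 20.
For λ^2 - 9λ + 20 the discriminant is 1. It is a perfect square (1^2), so the roots are rational: λ = (9 ± 1)/2 = 5, 4.
Thus the eigenvalues (to 4 decimals) are 5 (modulus 5); 4 (modulus 4). The spectral radius is the largest modulus: r(A) = 5. (Cross-check: r(A) ≤ ||A||_2 ≈ 5.7278; equality holds whenever A is normal, though it can also hold for some non-normal A.)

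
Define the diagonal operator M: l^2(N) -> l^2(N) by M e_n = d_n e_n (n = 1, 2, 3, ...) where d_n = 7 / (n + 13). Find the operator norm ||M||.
||M|| = 1/2 (attained at n = 1)

For M diagonal, ||M|| = sup_n |d_n| = sup_n 7/(n + 13). This is positive and strictly decreasing in n, so the supremum is attained at n = 1: d_1 = 7/(1 + 13) = 1/2. Hence ||M|| = 1/2.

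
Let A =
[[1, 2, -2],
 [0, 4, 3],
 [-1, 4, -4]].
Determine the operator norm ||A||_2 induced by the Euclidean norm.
||A||_2 ≈ 6.4364 (= sqrt(largest eigenvalue of A^T A))

||A||_2 = sigma_max(A) = sqrt(lambda_max(A^T A)). Form the symmetric matrix M = A^T A =
[[2, -2, 2],
 [-2, 36, -8],
 [2, -8, 29]].
Its characteristic polynomial (trace, sum of principal 2x2 minors, determinant of M give the coefficients) is
  p(λ) = det(λ I - M) = λ^3 - 67λ^2 + 1102λ - 1764.
No integer candidate from the rational root theorem (±divisors of 1764) is a root, so the roots are irrational. The cubic discriminant is Δ = 236544372 > 0, so there are three distinct real roots. p(1) = -728 and p(2) = 180 have opposite signs, so a root lies in (1, 2); Newton's method refines it to λ ≈ 1.7904. p(23) = 306 and p(24) = -84 have opposite signs, so a root lies in (23, 24); Newton's method refines it to λ ≈ 23.783. p(41) = -288 and p(42) = 420 have opposite signs, so a root lies in (41, 42); Newton's method refines it to λ ≈ 41.4266. Check (Vieta): the three roots sum to 67, matching tr M = 67.
So the eigenvalues of A^T A are ≈ 1.7904, 23.783, 41.4266 (all ≥ 0, as they must be for A^T A). The largest is λ_max ≈ 41.4266, hence ||A||_2 = sqrt(λ_max) ≈ 6.4364.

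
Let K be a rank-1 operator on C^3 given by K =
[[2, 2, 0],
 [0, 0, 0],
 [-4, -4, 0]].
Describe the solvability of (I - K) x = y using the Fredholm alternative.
(I - K) is invertible (det(I - K) = -1 ≠ 0), so for every y in C^3 the equation (I - K) x = y has a unique solution.

K has rank 1, so it is an outer product K = u v^T: every row of K is a multiple of one row vector. Reading off the entries, u = (1, 0, -2) and v = (2, 2, 0) (row i of K equals u_i·v^T). A rank-one matrix u v^T satisfies K u = u (v·u) and kills the (2)-dimensional subspace v^⊥, so its characteristic polynomial is lambda^2 (lambda - v·u) with v·u = tr K = 2. Hence the eigenvalues of I - K are 1 (multiplicity 2) and 1 - (2) = -1, so det(I - K) = -1. (Direct check: I - K =
[[-1, -2, 0],
 [0, 1, 0],
 [4, 4, 1]]
has determinant -1.) The finite-dimensional Fredholm alternative says: either (I - K) is invertible, or ker(I - K) ≠ {0} and then range(I - K) = ker((I - K)^*)^⊥, with dim ker(I - K) = dim ker((I - K)^*). Since det(I - K) ≠ 0, 1 is not an eigenvalue of K and ker(I - K) = {0}, so we are in the first case: for every y there is a unique x = (I - K)^(-1) y. Explicitly, by the Sherman–Morrison formula, (I - u v^T)^(-1) = I + u v^T/(1 - v·u), i.e. (I - K)^(-1) = I - K.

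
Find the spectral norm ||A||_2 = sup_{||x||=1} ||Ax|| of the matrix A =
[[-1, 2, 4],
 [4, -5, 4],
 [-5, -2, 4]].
||A||_2 ≈ 7.8654 (= sqrt(largest eigenvalue of A^T A))

||A||_2 = sigma_max(A) = sqrt(lambda_max(A^T A)). Form the symmetric matrix M = A^T A =
[[42, -12, -8],
 [-12, 33, -20],
 [-8, -20, 48]].
Its characteristic polynomial (trace, sum of principal 2x2 minors, determinant of M give the coefficients) is
  p(λ) = det(λ I - M) = λ^3 - 123λ^2 + 4378λ - 36864.
No integer candidate from the rational root theorem (±divisors of 36864) is a root, so the roots are irrational. The cubic discriminant is Δ = 556310372 > 0, so there are three distinct real roots. p(12) = -312 and p(13) = 1460 have opposite signs, so a root lies in (12, 13); Newton's method refines it to λ ≈ 12.1693. p(48) = 480 and p(49) = -16 have opposite signs, so a root lies in (48, 49); Newton's method refines it to λ ≈ 48.9662. p(61) = -508 and p(62) = 88 have opposite signs, so a root lies in (61, 62); Newton's method refines it to λ ≈ 61.8645. Check (Vieta): the three roots sum to 123, matching tr M = 123.
So the eigenvalues of A^T A are ≈ 12.1693, 48.9662, 61.8645 (all ≥ 0, as they must be for A^T A). The largest is λ_max ≈ 61.8645, hence ||A||_2 = sqrt(λ_max) ≈ 7.8654.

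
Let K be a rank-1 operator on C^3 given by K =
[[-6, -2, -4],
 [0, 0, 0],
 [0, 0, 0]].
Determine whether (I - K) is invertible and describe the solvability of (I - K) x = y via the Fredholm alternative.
(I - K) is invertible (det(I - K) = 7 ≠ 0), so for every y in C^3 the equation (I - K) x = y has a unique solution.

K has rank 1, so it is an outer product K = u v^T: every row of K is a multiple of one row vector. Reading off the entries, u = (-2, 0, 0) and v = (3, 1, 2) (row i of K equals u_i·v^T). A rank-one matrix u v^T satisfies K u = u (v·u) and kills the (2)-dimensional subspace v^⊥, so its characteristic polynomial is lambda^2 (lambda - v·u) with v·u = tr K = -6. Hence the eigenvalues of I - K are 1 (multiplicity 2) and 1 - (-6) = 7, so det(I - K) = 7. (Direct check: I - K =
[[7, 2, 4],
 [0, 1, 0],
 [0, 0, 1]]
has determinant 7.) The finite-dimensional Fredholm alternative says: either (I - K) is invertible, or ker(I - K) ≠ {0} and then range(I - K) = ker((I - K)^*)^⊥, with dim ker(I - K) = dim ker((I - K)^*). Since det(I - K) ≠ 0, 1 is not an eigenvalue of K and ker(I - K) = {0}, so we are in the first case: for every y there is a unique x = (I - K)^(-1) y. Explicitly, by the Sherman–Morrison formula, (I - u v^T)^(-1) = I + u v^T/(1 - v·u), i.e. (I - K)^(-1) = I + K/(7).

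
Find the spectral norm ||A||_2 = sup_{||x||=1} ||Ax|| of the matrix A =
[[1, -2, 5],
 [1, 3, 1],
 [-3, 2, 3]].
||A||_2 ≈ 5.9479 (= sqrt(largest eigenvalue of A^T A))

||A||_2 = sigma_max(A) = sqrt(lambda_max(A^T A)). Form the symmetric matrix M = A^T A =
[[11, -5, -3],
 [-5, 17, -1],
 [-3, -1, 35]].
Its characteristic polynomial (trace, sum of principal 2x2 minors, determinant of M give the coefficients) is
  p(λ) = det(λ I - M) = λ^3 - 63λ^2 + 1132λ - 5476.
No integer candidate from the rational root theorem (±divisors of 5476) is a root, so the roots are irrational. The cubic discriminant is Δ = 26492432 > 0, so there are three distinct real roots. p(7) = -296 and p(8) = 60 have opposite signs, so a root lies in (7, 8); Newton's method refines it to λ ≈ 7.8144. p(19) = 148 and p(20) = -36 have opposite signs, so a root lies in (19, 20); Newton's method refines it to λ ≈ 19.8079. p(35) = -156 and p(36) = 284 have opposite signs, so a root lies in (35, 36); Newton's method refines it to λ ≈ 35.3777. Check (Vieta): the three roots sum to 63, matching tr M = 63.
So the eigenvalues of A^T A are ≈ 7.8144, 19.8079, 35.3777 (all ≥ 0, as they must be for A^T A). The largest is λ_max ≈ 35.3777, hence ||A||_2 = sqrt(λ_max) ≈ 5.9479.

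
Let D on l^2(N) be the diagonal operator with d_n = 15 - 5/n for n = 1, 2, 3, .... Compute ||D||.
||D|| = 15

For a diagonal operator on l^2 with entries d_n, ||D|| = sup_n |d_n|. Here d_1 = 10, d_2 = 25/2, ..., and d_n = 15 - 5/n increases monotonically toward 15. All terms lie in [10, 15), so |d_n| = d_n and the supremum is the limit 15, which is not attained by any individual d_n. Hence ||D|| = 15.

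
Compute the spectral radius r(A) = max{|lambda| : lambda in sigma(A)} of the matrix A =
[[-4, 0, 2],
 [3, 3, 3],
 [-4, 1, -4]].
r(A) ≈ 5.11

The eigenvalues of A are the roots of its characteristic polynomial. With M = A (coefficients from the trace, the sum of principal 2x2 minors, and det A):
  p(λ) = det(λ I - M) = λ^3 + 5λ^2 - 3λ - 90.
No integer candidate from the rational root theorem (±divisors of 90) is a root, so the roots are irrational. The cubic discriminant is Δ = -149067 < 0, so there is one real root and a complex-conjugate pair. p(3) = -27 and p(4) = 42 have opposite signs, so a root lies in (3, 4); Newton's method refines it to λ ≈ 3.4466. Dividing out (λ - (3.4466)) leaves approximately λ^2 + 8.4466λ + 26.1124. For λ^2 + 8.4466λ + 26.1124 the discriminant is -33.1042. It is negative, so the remaining roots are the complex-conjugate pair λ ≈ -4.2233 ± 2.8768i. Their product equals the constant term, so |λ|^2 ≈ 26.1124 and |λ| ≈ 5.11.
Thus the eigenvalues (to 4 decimals) are 3.4466 (modulus 3.4466); -4.2233 ± 2.8768i (modulus 5.11). The spectral radius is the largest modulus: r(A) ≈ 5.11. (Cross-check: r(A) ≤ ||A||_2 ≈ 7.3573; equality holds whenever A is normal, though it can also hold for some non-normal A.)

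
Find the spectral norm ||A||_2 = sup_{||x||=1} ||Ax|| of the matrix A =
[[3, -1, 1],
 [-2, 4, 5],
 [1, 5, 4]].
||A||_2 ≈ 9.0333 (= sqrt(largest eigenvalue of A^T A))

||A||_2 = sigma_max(A) = sqrt(lambda_max(A^T A)). Form the symmetric matrix M = A^T A =
[[14, -6, -3],
 [-6, 42, 39],
 [-3, 39, 42]].
Its characteristic polynomial (trace, sum of principal 2x2 minors, determinant of M give the coefficients) is
  p(λ) = det(λ I - M) = λ^3 - 98λ^2 + 1374λ - 2916.
No integer candidate from the rational root theorem (±divisors of 2916) is a root, so the roots are irrational. The cubic discriminant is Δ = 3615362784 > 0, so there are three distinct real roots. p(2) = -552 and p(3) = 351 have opposite signs, so a root lies in (2, 3); Newton's method refines it to λ ≈ 2.587. p(13) = 581 and p(14) = -144 have opposite signs, so a root lies in (13, 14); Newton's method refines it to λ ≈ 13.8134. p(81) = -3159 and p(82) = 2168 have opposite signs, so a root lies in (81, 82); Newton's method refines it to λ ≈ 81.5996. Check (Vieta): the three roots sum to 98, matching tr M = 98.
So the eigenvalues of A^T A are ≈ 2.587, 13.8134, 81.5996 (all ≥ 0, as they must be for A^T A). The largest is λ_max ≈ 81.5996, hence ||A||_2 = sqrt(λ_max) ≈ 9.0333.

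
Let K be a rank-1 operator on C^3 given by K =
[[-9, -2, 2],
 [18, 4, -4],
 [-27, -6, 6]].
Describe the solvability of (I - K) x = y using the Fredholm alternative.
(I - K) is singular (det(I - K) = 0, i.e. 1 ∈ sigma(K)). (I - K) x = y is solvable iff y ⊥ ker((I - K)^*) = span{(-9, -2, 2)}, i.e. iff -9y_1 - 2y_2 + 2y_3 = 0. When solvable, the solutions are x = y + c·(1, -2, 3), c arbitrary (ker(I - K) = span{(1, -2, 3)}, dimension 1).

K has rank 1, so it is an outer product K = u v^T: every row of K is a multiple of one row vector. Reading off the entries, u = (1, -2, 3) and v = (-9, -2, 2) (row i of K equals u_i·v^T). A rank-one matrix u v^T satisfies K u = u (v·u) and kills the (2)-dimensional subspace v^⊥, so its characteristic polynomial is lambda^2 (lambda - v·u) with v·u = tr K = 1. Hence the eigenvalues of I - K are 1 (multiplicity 2) and 1 - (1) = 0, so det(I - K) = 0. (Direct check: I - K =
[[10, 2, -2],
 [-18, -3, 4],
 [27, 6, -5]]
has determinant 0.) So 1 is an eigenvalue of K and (I - K) is not invertible. The finite-dimensional Fredholm alternative says: either (I - K) is invertible, or ker(I - K) ≠ {0} and then range(I - K) = ker((I - K)^*)^⊥, with dim ker(I - K) = dim ker((I - K)^*). We are in the second case, so we need both kernels. Kernel of I - K: (I - K) u = u - u (v·u) = u - u = 0, so ker(I - K) = span{u} = span{(1, -2, 3)} (it is exactly 1-dimensional because rank(I - K) = 2). Kernel of the adjoint: K is real, so (I - K)^* = I - K^T = I - v u^T, and (I - v u^T) v = v - v (u·v) = 0; hence ker((I - K)^*) = span{v} = span{(-9, -2, 2)}. Therefore (I - K) x = y is solvable iff <y, v> = 0, i.e. iff -9y_1 - 2y_2 + 2y_3 = 0. When this holds, K y = u (v·y) = 0, so (I - K) y = y and x = y is a particular solution; the full solution set is the line x = y + c·u = y + c·(1, -2, 3), c ∈ C.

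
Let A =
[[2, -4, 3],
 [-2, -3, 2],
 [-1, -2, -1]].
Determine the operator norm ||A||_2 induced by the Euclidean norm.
||A||_2 ≈ 6.2655 (= sqrt(largest eigenvalue of A^T A))

||A||_2 = sigma_max(A) = sqrt(lambda_max(A^T A)). Form the symmetric matrix M = A^T A =
[[9, 0, 3],
 [0, 29, -16],
 [3, -16, 14]].
Its characteristic polynomial (trace, sum of principal 2x2 minors, determinant of M give the coefficients) is
  p(λ) = det(λ I - M) = λ^3 - 52λ^2 + 528λ - 1089.
No integer candidate from the rational root theorem (±divisors of 1089) is a root, so the roots are irrational. The cubic discriminant is Δ = 58724325 > 0, so there are three distinct real roots. p(2) = -233 and p(3) = 54 have opposite signs, so a root lies in (2, 3); Newton's method refines it to λ ≈ 2.7859. p(9) = 180 and p(10) = -9 have opposite signs, so a root lies in (9, 10); Newton's method refines it to λ ≈ 9.9574. p(39) = -270 and p(40) = 831 have opposite signs, so a root lies in (39, 40); Newton's method refines it to λ ≈ 39.2567. Check (Vieta): the three roots sum to 52, matching tr M = 52.
So the eigenvalues of A^T A are ≈ 2.7859, 9.9574, 39.2567 (all ≥ 0, as they must be for A^T A). The largest is λ_max ≈ 39.2567, hence ||A||_2 = sqrt(λ_max) ≈ 6.2655.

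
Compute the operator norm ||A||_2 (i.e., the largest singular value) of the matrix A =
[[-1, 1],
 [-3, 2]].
||A||_2 = sqrt((15 + sqrt(221))/2) ≈ 3.8643 (= sqrt(largest eigenvalue of A^T A))

||A||_2 = sigma_max(A) = sqrt(lambda_max(A^T A)). Form the symmetric matrix M = A^T A =
[[10, -7],
 [-7, 5]].
Its characteristic polynomial (trace, determinant of M give the coefficients) is
  p(λ) = det(λ I - M) = λ^2 - 15λ + 1.
For λ^2 - 15λ + 1 the discriminant is 221. It is nonnegative but not a perfect square, so the roots are real and irrational: λ = (15 ± sqrt(221))/2 ≈ 14.933, 0.067.
So the eigenvalues of A^T A are ≈ 0.067, 14.933 (all ≥ 0, as they must be for A^T A). The largest is λ_max = (15 + sqrt(221))/2 ≈ 14.933, hence ||A||_2 = sqrt(λ_max) = sqrt((15 + sqrt(221))/2) ≈ 3.8643.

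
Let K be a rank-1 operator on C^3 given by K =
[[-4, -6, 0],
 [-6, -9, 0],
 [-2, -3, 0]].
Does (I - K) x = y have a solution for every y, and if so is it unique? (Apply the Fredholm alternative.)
(I - K) is invertible (det(I - K) = 14 ≠ 0), so for every y in C^3 the equation (I - K) x = y has a unique solution.

K has rank 1, so it is an outer product K = u v^T: every row of K is a multiple of one row vector. Reading off the entries, u = (2, 3, 1) and v = (-2, -3, 0) (row i of K equals u_i·v^T). A rank-one matrix u v^T satisfies K u = u (v·u) and kills the (2)-dimensional subspace v^⊥, so its characteristic polynomial is lambda^2 (lambda - v·u) with v·u = tr K = -13. Hence the eigenvalues of I - K are 1 (multiplicity 2) and 1 - (-13) = 14, so det(I - K) = 14. (Direct check: I - K =
[[5, 6, 0],
 [6, 10, 0],
 [2, 3, 1]]
has determinant 14.) The finite-dimensional Fredholm alternative says: either (I - K) is invertible, or ker(I - K) ≠ {0} and then range(I - K) = ker((I - K)^*)^⊥, with dim ker(I - K) = dim ker((I - K)^*). Since det(I - K) ≠ 0, 1 is not an eigenvalue of K and ker(I - K) = {0}, so we are in the first case: for every y there is a unique x = (I - K)^(-1) y. Explicitly, by the Sherman–Morrison formula, (I - u v^T)^(-1) = I + u v^T/(1 - v·u), i.e. (I - K)^(-1) = I + K/(14).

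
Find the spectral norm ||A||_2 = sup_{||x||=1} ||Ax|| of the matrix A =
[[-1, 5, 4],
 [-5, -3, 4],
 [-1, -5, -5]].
||A||_2 ≈ 9.5459 (= sqrt(largest eigenvalue of A^T A))

||A||_2 = sigma_max(A) = sqrt(lambda_max(A^T A)). Form the symmetric matrix M = A^T A =
[[27, 15, -19],
 [15, 59, 33],
 [-19, 33, 57]].
Its characteristic polynomial (trace, sum of principal 2x2 minors, determinant of M give the coefficients) is
  p(λ) = det(λ I - M) = λ^3 - 143λ^2 + 4820λ - 8464.
No integer candidate from the rational root theorem (±divisors of 8464) is a root, so the roots are irrational. The cubic discriminant is Δ = 31232601936 > 0, so there are three distinct real roots. p(1) = -3786 and p(2) = 612 have opposite signs, so a root lies in (1, 2); Newton's method refines it to λ ≈ 1.857. p(50) = 36 and p(51) = -1936 have opposite signs, so a root lies in (50, 51); Newton's method refines it to λ ≈ 50.0182. p(91) = -456 and p(92) = 3312 have opposite signs, so a root lies in (91, 92); Newton's method refines it to λ ≈ 91.1248. Check (Vieta): the three roots sum to 143, matching tr M = 143.
So the eigenvalues of A^T A are ≈ 1.857, 50.0182, 91.1248 (all ≥ 0, as they must be for A^T A). The largest is λ_max ≈ 91.1248, hence ||A||_2 = sqrt(λ_max) ≈ 9.5459.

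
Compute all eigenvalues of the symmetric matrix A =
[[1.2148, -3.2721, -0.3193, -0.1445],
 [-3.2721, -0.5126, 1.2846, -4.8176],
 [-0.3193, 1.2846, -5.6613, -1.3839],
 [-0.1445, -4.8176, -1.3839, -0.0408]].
sigma(A) ≈ {-6, 1, 6} (-6 with multiplicity 2)

A is real symmetric, so its spectrum consists of real eigenvalues. Expanding the characteristic polynomial of the displayed matrix gives
  det(λ I - A) = p(λ) = λ^4 + (5)λ^3 + (-42)λ^2 + (-179.9963)λ + (215.9953).
Solving p(λ) = 0 yields eigenvalues ≈ -6, -6, 1, 6. (A is shown rounded to 4 decimals, so these recover the underlying integer eigenvalues to within that precision.)
Verification: the trace of A = -5 equals the sum of eigenvalues -5, and det(A) ≈ 215.9953 matches the eigenvalue product 216.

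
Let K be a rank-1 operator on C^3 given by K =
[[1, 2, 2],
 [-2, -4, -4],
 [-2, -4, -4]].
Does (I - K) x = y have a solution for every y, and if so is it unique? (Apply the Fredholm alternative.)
(I - K) is invertible (det(I - K) = 8 ≠ 0), so for every y in C^3 the equation (I - K) x = y has a unique solution.

K has rank 1, so it is an outer product K = u v^T: every row of K is a multiple of one row vector. Reading off the entries, u = (1, -2, -2) and v = (1, 2, 2) (row i of K equals u_i·v^T). A rank-one matrix u v^T satisfies K u = u (v·u) and kills the (2)-dimensional subspace v^⊥, so its characteristic polynomial is lambda^2 (lambda - v·u) with v·u = tr K = -7. Hence the eigenvalues of I - K are 1 (multiplicity 2) and 1 - (-7) = 8, so det(I - K) = 8. (Direct check: I - K =
[[0, -2, -2],
 [2, 5, 4],
 [2, 4, 5]]
has determinant 8.) The finite-dimensional Fredholm alternative says: either (I - K) is invertible, or ker(I - K) ≠ {0} and then range(I - K) = ker((I - K)^*)^⊥, with dim ker(I - K) = dim ker((I - K)^*). Since det(I - K) ≠ 0, 1 is not an eigenvalue of K and ker(I - K) = {0}, so we are in the first case: for every y there is a unique x = (I - K)^(-1) y. Explicitly, by the Sherman–Morrison formula, (I - u v^T)^(-1) = I + u v^T/(1 - v·u), i.e. (I - K)^(-1) = I + K/(8).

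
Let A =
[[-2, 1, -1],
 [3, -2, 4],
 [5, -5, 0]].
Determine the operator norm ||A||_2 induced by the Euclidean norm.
||A||_2 ≈ 8.4944 (= sqrt(largest eigenvalue of A^T A))

||A||_2 = sigma_max(A) = sqrt(lambda_max(A^T A)). Form the symmetric matrix M = A^T A =
[[38, -33, 14],
 [-33, 30, -9],
 [14, -9, 17]].
Its characteristic polynomial (trace, sum of principal 2x2 minors, determinant of M give the coefficients) is
  p(λ) = det(λ I - M) = λ^3 - 85λ^2 + 930λ - 225.
No integer candidate from the rational root theorem (±divisors of 225) is a root, so the roots are irrational. The cubic discriminant is Δ = 2797547625 > 0, so there are three distinct real roots. p(0) = -225 and p(1) = 621 have opposite signs, so a root lies in (0, 1); Newton's method refines it to λ ≈ 0.2475. p(12) = 423 and p(13) = -303 have opposite signs, so a root lies in (12, 13); Newton's method refines it to λ ≈ 12.5983. p(72) = -657 and p(73) = 3717 have opposite signs, so a root lies in (72, 73); Newton's method refines it to λ ≈ 72.1541. Check (Vieta): the three roots sum to 85, matching tr M = 85.
So the eigenvalues of A^T A are ≈ 0.2475, 12.5983, 72.1541 (all ≥ 0, as they must be for A^T A). The largest is λ_max ≈ 72.1541, hence ||A||_2 = sqrt(λ_max) ≈ 8.4944.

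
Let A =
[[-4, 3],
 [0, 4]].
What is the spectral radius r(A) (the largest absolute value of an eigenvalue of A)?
r(A) = 4

The eigenvalues of A are the roots of its characteristic polynomial. With M = A (coefficients from the trace and determinant):
  p(λ) = det(λ I - M) = λ^2 - 16.
For λ^2 - 16 the discriminant is 64. It is a perfect square (8^2), so the roots are rational: λ = (0 ± 8)/2 = 4, -4.
Thus the eigenvalues (to 4 decimals) are 4 (modulus 4); -4 (modulus 4). The spectral radius is the largest modulus: r(A) = 4. (Cross-check: r(A) ≤ ||A||_2 ≈ 5.772; equality holds whenever A is normal, though it can also hold for some non-normal A.)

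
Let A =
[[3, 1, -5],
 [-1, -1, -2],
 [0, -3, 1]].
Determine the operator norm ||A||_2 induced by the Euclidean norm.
||A||_2 ≈ 6.1868 (= sqrt(largest eigenvalue of A^T A))

||A||_2 = sigma_max(A) = sqrt(lambda_max(A^T A)). Form the symmetric matrix M = A^T A =
[[10, 4, -13],
 [4, 11, -6],
 [-13, -6, 30]].
Its characteristic polynomial (trace, sum of principal 2x2 minors, determinant of M give the coefficients) is
  p(λ) = det(λ I - M) = λ^3 - 51λ^2 + 519λ - 1225.
No integer candidate from the rational root theorem (±divisors of 1225) is a root, so the roots are irrational. The cubic discriminant is Δ = 34549200 > 0, so there are three distinct real roots. p(3) = -100 and p(4) = 99 have opposite signs, so a root lies in (3, 4); Newton's method refines it to λ ≈ 3.452. p(9) = 44 and p(10) = -135 have opposite signs, so a root lies in (9, 10); Newton's method refines it to λ ≈ 9.2709. p(38) = -275 and p(39) = 764 have opposite signs, so a root lies in (38, 39); Newton's method refines it to λ ≈ 38.2771. Check (Vieta): the three roots sum to 51, matching tr M = 51.
So the eigenvalues of A^T A are ≈ 3.452, 9.2709, 38.2771 (all ≥ 0, as they must be for A^T A). The largest is λ_max ≈ 38.2771, hence ||A||_2 = sqrt(λ_max) ≈ 6.1868.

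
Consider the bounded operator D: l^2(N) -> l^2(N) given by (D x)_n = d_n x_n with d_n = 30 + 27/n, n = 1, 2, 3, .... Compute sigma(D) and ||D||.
sigma(D) = {30 + 27/n : n ≥ 1} ∪ {30}; ||D|| = 57

A bounded diagonal operator on l^2 with diagonal entries d_n has spectrum equal to the closure of {d_n : n ≥ 1}: every d_n is an eigenvalue (with eigenvector e_n), so {d_n} ⊂ sigma(D); the spectrum is closed, so its closure is too; and for lambda not in the closure, (D - lambda I) has bounded inverse (the diagonal entries 1/(d_n - lambda) are bounded). For our sequence d_n = 30 + 27/n, n = 1, 2, 3, ...:
  - {d_n} = {30 + 27/n : n ≥ 1}; the only limit point is 30
  - closure = {30 + 27/n : n ≥ 1} ∪ {30}
For the norm: a diagonal operator has ||D|| = sup_n |d_n|. Here d_n = 30 + 27/n is positive and decreasing, so sup_n |d_n| = d_1 = 30 + 27 = 57. So ||D|| = 57.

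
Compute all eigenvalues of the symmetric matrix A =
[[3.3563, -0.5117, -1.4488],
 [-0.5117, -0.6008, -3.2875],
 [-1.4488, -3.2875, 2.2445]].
sigma(A) ≈ {-3, 3, 5}

A is real symmetric, so its spectrum consists of real eigenvalues. Expanding the characteristic polynomial of the displayed matrix gives
  det(λ I - A) = p(λ) = λ^3 + (-5)λ^2 + (-9)λ + (45).
Solving p(λ) = 0 yields eigenvalues ≈ -3, 3, 5. (A is shown rounded to 4 decimals, so these recover the underlying integer eigenvalues to within that precision.)
Verification: the trace of A = 5 equals the sum of eigenvalues 5, and det(A) ≈ -45.0007 matches the eigenvalue product -45.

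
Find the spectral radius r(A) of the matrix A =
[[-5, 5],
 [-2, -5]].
r(A) = sqrt(35) ≈ 5.9161

The eigenvalues of A are the roots of its characteristic polynomial. With M = A (coefficients from the trace and determinant):
  p(λ) = det(λ I - M) = λ^2 + 10λ + 35.
For λ^2 + 10λ + 35 the discriminant is -40. It is negative, so the roots are the complex-conjugate pair λ = -5 ± (sqrt(40)/2) i ≈ -5 ± 3.1623i. For a conjugate pair the product of the roots equals the constant term, so |λ|^2 = 35 and |λ| = sqrt(35) ≈ 5.9161.
Thus the eigenvalues (to 4 decimals) are -5 ± 3.1623i (modulus 5.9161). The spectral radius is the largest modulus: r(A) = sqrt(35) ≈ 5.9161. (Cross-check: r(A) ≤ ||A||_2 ≈ 7.6033; equality holds whenever A is normal, though it can also hold for some non-normal A.)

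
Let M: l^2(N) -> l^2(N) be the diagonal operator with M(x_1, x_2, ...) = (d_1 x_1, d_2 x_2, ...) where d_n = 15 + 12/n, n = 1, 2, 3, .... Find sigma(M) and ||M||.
sigma(M) = {15 + 12/n : n ≥ 1} ∪ {15}; ||M|| = 27

A bounded diagonal operator on l^2 with diagonal entries d_n has spectrum equal to the closure of {d_n : n ≥ 1}: every d_n is an eigenvalue (with eigenvector e_n), so {d_n} ⊂ sigma(M); the spectrum is closed, so its closure is too; and for lambda not in the closure, (M - lambda I) has bounded inverse (the diagonal entries 1/(d_n - lambda) are bounded). For our sequence d_n = 15 + 12/n, n = 1, 2, 3, ...:
  - {d_n} = {15 + 12/n : n ≥ 1}; the only limit point is 15
  - closure = {15 + 12/n : n ≥ 1} ∪ {15}
For the norm: a diagonal operator has ||M|| = sup_n |d_n|. Here d_n = 15 + 12/n is positive and decreasing, so sup_n |d_n| = d_1 = 15 + 12 = 27. So ||M|| = 27.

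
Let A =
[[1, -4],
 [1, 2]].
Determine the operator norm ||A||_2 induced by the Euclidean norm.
||A||_2 = sqrt((22 + sqrt(340))/2) ≈ 4.4966 (= sqrt(largest eigenvalue of A^T A))

||A||_2 = sigma_max(A) = sqrt(lambda_max(A^T A)). Form the symmetric matrix M = A^T A =
[[2, -2],
 [-2, 20]].
Its characteristic polynomial (trace, determinant of M give the coefficients) is
  p(λ) = det(λ I - M) = λ^2 - 22λ + 36.
For λ^2 - 22λ + 36 the discriminant is 340. It is nonnegative but not a perfect square, so the roots are real and irrational: λ = (22 ± sqrt(340))/2 ≈ 20.2195, 1.7805.
So the eigenvalues of A^T A are ≈ 1.7805, 20.2195 (all ≥ 0, as they must be for A^T A). The largest is λ_max = (22 + sqrt(340))/2 ≈ 20.2195, hence ||A||_2 = sqrt(λ_max) = sqrt((22 + sqrt(340))/2) ≈ 4.4966.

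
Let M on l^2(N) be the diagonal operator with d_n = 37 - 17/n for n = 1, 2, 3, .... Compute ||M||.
||M|| = 37

For a diagonal operator on l^2 with entries d_n, ||M|| = sup_n |d_n|. Here d_1 = 20, d_2 = 57/2, ..., and d_n = 37 - 17/n increases monotonically toward 37. All terms lie in [20, 37), so |d_n| = d_n and the supremum is the limit 37, which is not attained by any individual d_n. Hence ||M|| = 37.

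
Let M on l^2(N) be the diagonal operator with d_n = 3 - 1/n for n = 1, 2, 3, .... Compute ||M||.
||M|| = 3

For a diagonal operator on l^2 with entries d_n, ||M|| = sup_n |d_n|. Here d_1 = 2, d_2 = 5/2, ..., and d_n = 3 - 1/n increases monotonically toward 3. All terms lie in [2, 3), so |d_n| = d_n and the supremum is the limit 3, which is not attained by any individual d_n. Hence ||M|| = 3.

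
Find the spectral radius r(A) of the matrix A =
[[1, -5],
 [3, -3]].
r(A) = sqrt(12) ≈ 3.4641

The eigenvalues of A are the roots of its characteristic polynomial. With M = A (coefficients from the trace and determinant):
  p(λ) = det(λ I - M) = λ^2 + 2λ + 12.
For λ^2 + 2λ + 12 the discriminant is -44. It is negative, so the roots are the complex-conjugate pair λ = -1 ± (sqrt(44)/2) i ≈ -1 ± 3.3166i. For a conjugate pair the product of the roots equals the constant term, so |λ|^2 = 12 and |λ| = sqrt(12) ≈ 3.4641.
Thus the eigenvalues (to 4 decimals) are -1 ± 3.3166i (modulus 3.4641). The spectral radius is the largest modulus: r(A) = sqrt(12) ≈ 3.4641. (Cross-check: r(A) ≤ ||A||_2 ≈ 6.3592; equality holds whenever A is normal, though it can also hold for some non-normal A.)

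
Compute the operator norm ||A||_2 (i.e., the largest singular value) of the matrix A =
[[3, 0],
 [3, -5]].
||A||_2 = sqrt((43 + sqrt(949))/2) ≈ 6.0748 (= sqrt(largest eigenvalue of A^T A))

||A||_2 = sigma_max(A) = sqrt(lambda_max(A^T A)). Form the symmetric matrix M = A^T A =
[[18, -15],
 [-15, 25]].
Its characteristic polynomial (trace, determinant of M give the coefficients) is
  p(λ) = det(λ I - M) = λ^2 - 43λ + 225.
For λ^2 - 43λ + 225 the discriminant is 949. It is nonnegative but not a perfect square, so the roots are real and irrational: λ = (43 ± sqrt(949))/2 ≈ 36.9029, 6.0971.
So the eigenvalues of A^T A are ≈ 6.0971, 36.9029 (all ≥ 0, as they must be for A^T A). The largest is λ_max = (43 + sqrt(949))/2 ≈ 36.9029, hence ||A||_2 = sqrt(λ_max) = sqrt((43 + sqrt(949))/2) ≈ 6.0748.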